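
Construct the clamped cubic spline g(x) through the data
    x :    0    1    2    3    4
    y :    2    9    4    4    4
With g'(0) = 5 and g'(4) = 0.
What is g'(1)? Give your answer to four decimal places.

1.3393

Write M_i for g''(x_i). With h_i = 1, 1, 1, 1 and divided differences Δ_i = 7, -5, 0, 0, the continuity of g' gives the tridiagonal system
  1·M_0 + 4·M_1 + 1·M_2 = 6(Δ_1 - Δ_0) = -72
  1·M_1 + 4·M_2 + 1·M_3 = 6(Δ_2 - Δ_1) = 30
  1·M_2 + 4·M_3 + 1·M_4 = 6(Δ_3 - Δ_2) = 0
Clamped end conditions give two more equations: 2h_0·M_0 + h_0·M_1 = 6(Δ_0 - g'(0)) = 12 and h_3·M_3 + 2h_3·M_4 = 6(g'(4) - Δ_3) = 0.
Hence M_0 = 541/28, M_1 = -373/14, M_2 = 61/4, M_3 = -61/14, M_4 = 61/28.
On [1, 2], g'(x) = b_1 + 2c_1·(x - 1) + 3d_1·(x - 1)² with b_1 = Δ_1 - h_1(2M_1 + M_2)/6 = 75/56, c_1 = M_1/2 = -373/28, d_1 = (M_2 - M_1)/(6h_1) = 391/56. So g'(1) = 75/56.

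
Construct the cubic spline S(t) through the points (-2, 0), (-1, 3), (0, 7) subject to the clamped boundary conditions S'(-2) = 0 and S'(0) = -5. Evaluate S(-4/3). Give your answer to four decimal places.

1.2593

With M_i denoting the second derivative at x_i, h_i = 1, 1, and Δ_i = (y_(i+1) − y_i)/h_i = 3, 4:
  1·M_0 + 4·M_1 + 1·M_2 = 6(Δ_1 - Δ_0) = 6
Clamped end conditions give two more equations: 2h_0·M_0 + h_0·M_1 = 6(Δ_0 - S'(-2)) = 18 and h_1·M_1 + 2h_1·M_2 = 6(S'(0) - Δ_1) = -54.
Solving: M_0 = 5, M_1 = 8, M_2 = -31.
On [-2, -1], S(t) = 0 + 0·(t + 2) + 5/2·(t + 2)² + 1/2·(t + 2)³.
With (t + 2) = 2/3: S(-4/3) = 34/27.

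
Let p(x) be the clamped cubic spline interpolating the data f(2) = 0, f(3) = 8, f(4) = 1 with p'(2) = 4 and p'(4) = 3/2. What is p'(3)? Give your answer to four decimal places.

With m_i denoting the second derivative at x_i, h_i = 1, 1, and Δ_i = (y_(i+1) − y_i)/h_i = 8, -7:
  1·m_0 + 4·m_1 + 1·m_2 = 6(Δ_1 - Δ_0) = -90
Clamped end conditions give two more equations: 2h_0·m_0 + h_0·m_1 = 6(Δ_0 - p'(2)) = 24 and h_1·m_1 + 2h_1·m_2 = 6(p'(4) - Δ_1) = 51.
Solving the tridiagonal system: m_0 = 133/4, m_1 = -85/2, m_2 = 187/4.
On [3, 4], p'(x) = b_1 + 2c_1·(x - 3) + 3d_1·(x - 3)² with b_1 = Δ_1 - h_1(2m_1 + m_2)/6 = -5/8, c_1 = m_1/2 = -85/4, d_1 = (m_2 - m_1)/(6h_1) = 119/8. So p'(3) = -5/8.

-0.6250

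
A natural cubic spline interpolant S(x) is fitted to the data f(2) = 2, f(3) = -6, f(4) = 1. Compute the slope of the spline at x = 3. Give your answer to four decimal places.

-0.5000

Write M_i for S''(x_i). With h_i = 1, 1 and divided differences Δ_i = -8, 7, the continuity of S' gives the tridiagonal system
  1·M_0 + 4·M_1 + 1·M_2 = 6(Δ_1 - Δ_0) = 90
Natural end conditions: M_0 = M_2 = 0.
Hence M_0 = 0, M_1 = 45/2, M_2 = 0.
On [3, 4], S'(x) = b_1 + 2c_1·(x - 3) + 3d_1·(x - 3)² with b_1 = Δ_1 - h_1(2M_1 + M_2)/6 = -1/2, c_1 = M_1/2 = 45/4, d_1 = (M_2 - M_1)/(6h_1) = -15/4. So S'(3) = -1/2.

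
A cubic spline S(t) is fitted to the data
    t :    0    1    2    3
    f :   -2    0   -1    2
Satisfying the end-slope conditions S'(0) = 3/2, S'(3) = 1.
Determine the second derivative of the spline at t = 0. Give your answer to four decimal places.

Let σ_i = S''(x_i). Step sizes h_i = 1, 1, 1; slopes of the chords Δ_i = (y_(i+1) - y_i)/h_i = 2, -1, 3.
  1·σ_0 + 4·σ_1 + 1·σ_2 = 6(Δ_1 - Δ_0) = -18
  1·σ_1 + 4·σ_2 + 1·σ_3 = 6(Δ_2 - Δ_1) = 24
Clamped end conditions give two more equations: 2h_0·σ_0 + h_0·σ_1 = 6(Δ_0 - S'(0)) = 3 and h_2·σ_2 + 2h_2·σ_3 = 6(S'(3) - Δ_2) = -12.
Solving the tridiagonal system: σ_0 = 88/15, σ_1 = -131/15, σ_2 = 166/15, σ_3 = -173/15.

5.8667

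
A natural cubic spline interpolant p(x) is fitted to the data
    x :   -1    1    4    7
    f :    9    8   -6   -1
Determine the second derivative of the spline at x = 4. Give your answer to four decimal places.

Let σ_i = p''(x_i). Step sizes h_i = 2, 3, 3; slopes of the chords Δ_i = (y_(i+1) - y_i)/h_i = -1/2, -14/3, 5/3.
  2·σ_0 + 10·σ_1 + 3·σ_2 = 6(Δ_1 - Δ_0) = -25
  3·σ_1 + 12·σ_2 + 3·σ_3 = 6(Δ_2 - Δ_1) = 38
Natural end conditions: σ_0 = σ_3 = 0.
Hence σ_0 = 0, σ_1 = -138/37, σ_2 = 455/111, σ_3 = 0.

4.0991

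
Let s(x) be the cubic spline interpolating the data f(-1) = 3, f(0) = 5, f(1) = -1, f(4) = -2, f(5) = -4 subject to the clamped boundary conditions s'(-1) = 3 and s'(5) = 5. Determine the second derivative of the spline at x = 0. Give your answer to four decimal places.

-15.4561

With M_i denoting the second derivative at x_i, h_i = 1, 1, 3, 1, and Δ_i = (y_(i+1) − y_i)/h_i = 2, -6, -1/3, -2:
  1·M_0 + 4·M_1 + 1·M_2 = 6(Δ_1 - Δ_0) = -48
  1·M_1 + 8·M_2 + 3·M_3 = 6(Δ_2 - Δ_1) = 34
  3·M_2 + 8·M_3 + 1·M_4 = 6(Δ_3 - Δ_2) = -10
Clamped end conditions give two more equations: 2h_0·M_0 + h_0·M_1 = 6(Δ_0 - s'(-1)) = -6 and h_3·M_3 + 2h_3·M_4 = 6(s'(5) - Δ_3) = 42.
Forward elimination and back-substitution give M_0 = 539/114, M_1 = -881/57, M_2 = 1037/114, M_3 = -443/57, M_4 = 2837/114.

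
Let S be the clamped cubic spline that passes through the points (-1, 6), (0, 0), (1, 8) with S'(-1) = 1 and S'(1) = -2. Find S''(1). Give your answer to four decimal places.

-52.5000

With σ_i denoting the second derivative at x_i, h_i = 1, 1, and Δ_i = (y_(i+1) − y_i)/h_i = -6, 8:
  1·σ_0 + 4·σ_1 + 1·σ_2 = 6(Δ_1 - Δ_0) = 84
Clamped end conditions give two more equations: 2h_0·σ_0 + h_0·σ_1 = 6(Δ_0 - S'(-1)) = -42 and h_1·σ_1 + 2h_1·σ_2 = 6(S'(1) - Δ_1) = -60.
Solving the tridiagonal system: σ_0 = -87/2, σ_1 = 45, σ_2 = -105/2.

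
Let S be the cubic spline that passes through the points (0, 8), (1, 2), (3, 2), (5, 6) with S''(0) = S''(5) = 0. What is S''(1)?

6

Put M_i = S'' at the i-th knot. Here h = (1, 2, 2) and Δ = (-6, 0, 2), so the interior equations h_(i-1)·M_(i-1) + 2(h_(i-1)+h_i)·M_i + h_i·M_(i+1) = 6(Δ_i − Δ_(i-1)) read
  1·M_0 + 6·M_1 + 2·M_2 = 6(Δ_1 - Δ_0) = 36
  2·M_1 + 8·M_2 + 2·M_3 = 6(Δ_2 - Δ_1) = 12
Natural end conditions: M_0 = M_3 = 0.
Forward elimination and back-substitution give M_0 = 0, M_1 = 6, M_2 = 0, M_3 = 0.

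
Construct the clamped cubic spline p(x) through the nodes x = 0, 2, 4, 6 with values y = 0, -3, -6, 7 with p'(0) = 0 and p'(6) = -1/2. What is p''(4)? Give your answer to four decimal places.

10.5333

Let M_i = p''(x_i). Step sizes h_i = 2, 2, 2; slopes of the chords Δ_i = (y_(i+1) - y_i)/h_i = -3/2, -3/2, 13/2.
  2·M_0 + 8·M_1 + 2·M_2 = 6(Δ_1 - Δ_0) = 0
  2·M_1 + 8·M_2 + 2·M_3 = 6(Δ_2 - Δ_1) = 48
Clamped end conditions give two more equations: 2h_0·M_0 + h_0·M_1 = 6(Δ_0 - p'(0)) = -9 and h_2·M_2 + 2h_2·M_3 = 6(p'(6) - Δ_2) = -42.
Solving the tridiagonal system: M_0 = -16/15, M_1 = -71/30, M_2 = 158/15, M_3 = -473/30.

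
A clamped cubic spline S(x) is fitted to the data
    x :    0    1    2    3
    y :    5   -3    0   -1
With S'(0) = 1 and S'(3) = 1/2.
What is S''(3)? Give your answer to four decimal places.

With m_i denoting the second derivative at x_i, h_i = 1, 1, 1, and Δ_i = (y_(i+1) − y_i)/h_i = -8, 3, -1:
  1·m_0 + 4·m_1 + 1·m_2 = 6(Δ_1 - Δ_0) = 66
  1·m_1 + 4·m_2 + 1·m_3 = 6(Δ_2 - Δ_1) = -24
Clamped end conditions give two more equations: 2h_0·m_0 + h_0·m_1 = 6(Δ_0 - S'(0)) = -54 and h_2·m_2 + 2h_2·m_3 = 6(S'(3) - Δ_2) = 9.
Hence m_0 = -641/15, m_1 = 472/15, m_2 = -257/15, m_3 = 196/15.

13.0667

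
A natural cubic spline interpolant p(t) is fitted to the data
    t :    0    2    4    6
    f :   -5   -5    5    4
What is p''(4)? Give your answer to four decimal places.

Let M_i = p''(x_i). Step sizes h_i = 2, 2, 2; slopes of the chords Δ_i = (y_(i+1) - y_i)/h_i = 0, 5, -1/2.
  2·M_0 + 8·M_1 + 2·M_2 = 6(Δ_1 - Δ_0) = 30
  2·M_1 + 8·M_2 + 2·M_3 = 6(Δ_2 - Δ_1) = -33
Natural end conditions: M_0 = M_3 = 0.
Forward elimination and back-substitution give M_0 = 0, M_1 = 51/10, M_2 = -27/5, M_3 = 0.

-5.4000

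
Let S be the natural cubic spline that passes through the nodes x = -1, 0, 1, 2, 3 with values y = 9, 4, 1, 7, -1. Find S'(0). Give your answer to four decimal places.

-5.7143

Let m_i = S''(x_i). Step sizes h_i = 1, 1, 1, 1; slopes of the chords Δ_i = (y_(i+1) - y_i)/h_i = -5, -3, 6, -8.
  1·m_0 + 4·m_1 + 1·m_2 = 6(Δ_1 - Δ_0) = 12
  1·m_1 + 4·m_2 + 1·m_3 = 6(Δ_2 - Δ_1) = 54
  1·m_2 + 4·m_3 + 1·m_4 = 6(Δ_3 - Δ_2) = -84
Natural end conditions: m_0 = m_4 = 0.
Forward elimination and back-substitution give m_0 = 0, m_1 = -15/7, m_2 = 144/7, m_3 = -183/7, m_4 = 0.
On [0, 1], S'(x) = b_1 + 2c_1·x + 3d_1·x² with b_1 = Δ_1 - h_1(2m_1 + m_2)/6 = -40/7, c_1 = m_1/2 = -15/14, d_1 = (m_2 - m_1)/(6h_1) = 53/14. So S'(0) = -40/7.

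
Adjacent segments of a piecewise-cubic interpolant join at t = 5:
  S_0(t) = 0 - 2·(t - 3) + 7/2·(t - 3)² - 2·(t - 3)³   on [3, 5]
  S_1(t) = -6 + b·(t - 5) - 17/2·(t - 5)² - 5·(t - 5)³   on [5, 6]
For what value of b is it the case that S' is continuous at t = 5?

S_0'(t) = -2 + 7·(t - 3) - 6·(t - 3)², so S_0'(5) = -12. On the right, S_1'(5) = b, so b = -12.

-12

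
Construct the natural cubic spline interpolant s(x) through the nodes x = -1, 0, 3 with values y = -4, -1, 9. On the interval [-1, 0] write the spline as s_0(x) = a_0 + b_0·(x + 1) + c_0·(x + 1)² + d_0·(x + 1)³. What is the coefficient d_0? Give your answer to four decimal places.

0.0417

Write M_i for s''(x_i). With h_i = 1, 3 and divided differences Δ_i = 3, 10/3, the continuity of s' gives the tridiagonal system
  1·M_0 + 8·M_1 + 3·M_2 = 6(Δ_1 - Δ_0) = 2
Natural end conditions: M_0 = M_2 = 0.
Solving the tridiagonal system: M_0 = 0, M_1 = 1/4, M_2 = 0.
On [-1, 0], with s_0(x) = a_0 + b_0·(x + 1) + c_0·(x + 1)² + d_0·(x + 1)³: c_0 = M_0/2 = 0, d_0 = (M_1 - M_0)/(6h_0) = 1/24, b_0 = Δ_0 - h_0(2M_0 + M_1)/6 = 71/24.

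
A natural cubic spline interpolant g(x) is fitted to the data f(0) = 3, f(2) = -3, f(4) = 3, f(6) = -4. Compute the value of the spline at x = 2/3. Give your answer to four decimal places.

Put M_i = g'' at the i-th knot. Here h = (2, 2, 2) and Δ = (-3, 3, -7/2), so the interior equations h_(i-1)·M_(i-1) + 2(h_(i-1)+h_i)·M_i + h_i·M_(i+1) = 6(Δ_i − Δ_(i-1)) read
  2·M_0 + 8·M_1 + 2·M_2 = 6(Δ_1 - Δ_0) = 36
  2·M_1 + 8·M_2 + 2·M_3 = 6(Δ_2 - Δ_1) = -39
Natural end conditions: M_0 = M_3 = 0.
Forward elimination and back-substitution give M_0 = 0, M_1 = 61/10, M_2 = -32/5, M_3 = 0.
On [0, 2], g(x) = 3 - 151/30·x + 0·x² + 61/120·x³.
With x = 2/3: g(2/3) = -83/405.

-0.2049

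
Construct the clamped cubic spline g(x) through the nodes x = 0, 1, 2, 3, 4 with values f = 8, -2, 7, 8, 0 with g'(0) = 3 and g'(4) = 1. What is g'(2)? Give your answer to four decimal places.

10.5714

Write M_i for g''(x_i). With h_i = 1, 1, 1, 1 and divided differences Δ_i = -10, 9, 1, -8, the continuity of g' gives the tridiagonal system
  1·M_0 + 4·M_1 + 1·M_2 = 6(Δ_1 - Δ_0) = 114
  1·M_1 + 4·M_2 + 1·M_3 = 6(Δ_2 - Δ_1) = -48
  1·M_2 + 4·M_3 + 1·M_4 = 6(Δ_3 - Δ_2) = -54
Clamped end conditions give two more equations: 2h_0·M_0 + h_0·M_1 = 6(Δ_0 - g'(0)) = -78 and h_3·M_3 + 2h_3·M_4 = 6(g'(4) - Δ_3) = 54.
Solving: M_0 = -446/7, M_1 = 346/7, M_2 = -20, M_3 = -122/7, M_4 = 250/7.
On [2, 3], g'(x) = b_2 + 2c_2·(x - 2) + 3d_2·(x - 2)² with b_2 = Δ_2 - h_2(2M_2 + M_3)/6 = 74/7, c_2 = M_2/2 = -10, d_2 = (M_3 - M_2)/(6h_2) = 3/7. So g'(2) = 74/7.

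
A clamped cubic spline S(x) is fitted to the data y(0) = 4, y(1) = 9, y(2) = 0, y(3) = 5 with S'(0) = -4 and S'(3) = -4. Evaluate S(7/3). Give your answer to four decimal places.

Put m_i = S'' at the i-th knot. Here h = (1, 1, 1) and Δ = (5, -9, 5), so the interior equations h_(i-1)·m_(i-1) + 2(h_(i-1)+h_i)·m_i + h_i·m_(i+1) = 6(Δ_i − Δ_(i-1)) read
  1·m_0 + 4·m_1 + 1·m_2 = 6(Δ_1 - Δ_0) = -84
  1·m_1 + 4·m_2 + 1·m_3 = 6(Δ_2 - Δ_1) = 84
Clamped end conditions give two more equations: 2h_0·m_0 + h_0·m_1 = 6(Δ_0 - S'(0)) = 54 and h_2·m_2 + 2h_2·m_3 = 6(S'(3) - Δ_2) = -54.
Hence m_0 = 246/5, m_1 = -222/5, m_2 = 222/5, m_3 = -246/5.
On [2, 3], S(x) = 0 - 8/5·(x - 2) + 111/5·(x - 2)² - 78/5·(x - 2)³.
With (x - 2) = 1/3: S(7/3) = 61/45.

1.3556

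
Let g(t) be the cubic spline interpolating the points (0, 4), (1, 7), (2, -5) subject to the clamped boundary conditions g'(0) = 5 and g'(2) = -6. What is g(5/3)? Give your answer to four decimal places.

Put M_i = g'' at the i-th knot. Here h = (1, 1) and Δ = (3, -12), so the interior equations h_(i-1)·M_(i-1) + 2(h_(i-1)+h_i)·M_i + h_i·M_(i+1) = 6(Δ_i − Δ_(i-1)) read
  1·M_0 + 4·M_1 + 1·M_2 = 6(Δ_1 - Δ_0) = -90
Clamped end conditions give two more equations: 2h_0·M_0 + h_0·M_1 = 6(Δ_0 - g'(0)) = -12 and h_1·M_1 + 2h_1·M_2 = 6(g'(2) - Δ_1) = 36.
Solving the tridiagonal system: M_0 = 11, M_1 = -34, M_2 = 35.
On [1, 2], g(t) = 7 - 13/2·(t - 1) - 17·(t - 1)² + 23/2·(t - 1)³.
With (t - 1) = 2/3: g(5/3) = -40/27.

-1.4815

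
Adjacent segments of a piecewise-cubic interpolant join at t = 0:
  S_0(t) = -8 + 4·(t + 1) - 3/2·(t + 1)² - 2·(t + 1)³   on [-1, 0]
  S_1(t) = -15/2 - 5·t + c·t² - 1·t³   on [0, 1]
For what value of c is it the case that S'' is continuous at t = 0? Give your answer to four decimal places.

-7.5000

S_0''(t) = -3 - 12·(t + 1), so S_0''(0) = -15. On the right, S_1''(0) = 2c, so c = -15/2.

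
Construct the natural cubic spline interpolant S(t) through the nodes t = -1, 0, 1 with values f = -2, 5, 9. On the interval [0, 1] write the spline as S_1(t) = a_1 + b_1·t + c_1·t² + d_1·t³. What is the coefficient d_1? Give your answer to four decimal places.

Put M_i = S'' at the i-th knot. Here h = (1, 1) and Δ = (7, 4), so the interior equations h_(i-1)·M_(i-1) + 2(h_(i-1)+h_i)·M_i + h_i·M_(i+1) = 6(Δ_i − Δ_(i-1)) read
  1·M_0 + 4·M_1 + 1·M_2 = 6(Δ_1 - Δ_0) = -18
Natural end conditions: M_0 = M_2 = 0.
Hence M_0 = 0, M_1 = -9/2, M_2 = 0.
On [0, 1], with S_1(t) = a_1 + b_1·t + c_1·t² + d_1·t³: c_1 = M_1/2 = -9/4, d_1 = (M_2 - M_1)/(6h_1) = 3/4, b_1 = Δ_1 - h_1(2M_1 + M_2)/6 = 11/2.

0.7500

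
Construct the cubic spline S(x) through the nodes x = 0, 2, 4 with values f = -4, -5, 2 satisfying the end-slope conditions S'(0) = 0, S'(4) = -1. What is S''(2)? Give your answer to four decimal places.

6.5000

Let M_i = S''(x_i). Step sizes h_i = 2, 2; slopes of the chords Δ_i = (y_(i+1) - y_i)/h_i = -1/2, 7/2.
  2·M_0 + 8·M_1 + 2·M_2 = 6(Δ_1 - Δ_0) = 24
Clamped end conditions give two more equations: 2h_0·M_0 + h_0·M_1 = 6(Δ_0 - S'(0)) = -3 and h_1·M_1 + 2h_1·M_2 = 6(S'(4) - Δ_1) = -27.
Solving the tridiagonal system: M_0 = -4, M_1 = 13/2, M_2 = -10.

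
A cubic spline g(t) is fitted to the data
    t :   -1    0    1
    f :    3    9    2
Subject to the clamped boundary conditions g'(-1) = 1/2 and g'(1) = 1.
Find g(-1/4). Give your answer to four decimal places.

Let σ_i = g''(x_i). Step sizes h_i = 1, 1; slopes of the chords Δ_i = (y_(i+1) - y_i)/h_i = 6, -7.
  1·σ_0 + 4·σ_1 + 1·σ_2 = 6(Δ_1 - Δ_0) = -78
Clamped end conditions give two more equations: 2h_0·σ_0 + h_0·σ_1 = 6(Δ_0 - g'(-1)) = 33 and h_1·σ_1 + 2h_1·σ_2 = 6(g'(1) - Δ_1) = 48.
Solving: σ_0 = 145/4, σ_1 = -79/2, σ_2 = 175/4.
On [-1, 0], g(t) = 3 + 1/2·(t + 1) + 145/8·(t + 1)² - 101/8·(t + 1)³.
With (t + 1) = 3/4: g(-1/4) = 4221/512.

8.2441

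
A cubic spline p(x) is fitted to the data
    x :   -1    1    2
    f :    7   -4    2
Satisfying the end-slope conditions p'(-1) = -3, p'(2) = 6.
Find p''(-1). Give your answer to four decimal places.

With M_i denoting the second derivative at x_i, h_i = 2, 1, and Δ_i = (y_(i+1) − y_i)/h_i = -11/2, 6:
  2·M_0 + 6·M_1 + 1·M_2 = 6(Δ_1 - Δ_0) = 69
Clamped end conditions give two more equations: 2h_0·M_0 + h_0·M_1 = 6(Δ_0 - p'(-1)) = -15 and h_1·M_1 + 2h_1·M_2 = 6(p'(2) - Δ_1) = 0.
Forward elimination and back-substitution give M_0 = -49/4, M_1 = 17, M_2 = -17/2.

-12.2500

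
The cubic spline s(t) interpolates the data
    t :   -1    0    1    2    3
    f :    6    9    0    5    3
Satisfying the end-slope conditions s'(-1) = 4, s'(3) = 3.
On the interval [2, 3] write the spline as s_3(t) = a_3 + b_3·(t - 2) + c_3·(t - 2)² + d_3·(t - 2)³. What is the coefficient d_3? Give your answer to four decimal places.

9.0714

Let m_i = s''(x_i). Step sizes h_i = 1, 1, 1, 1; slopes of the chords Δ_i = (y_(i+1) - y_i)/h_i = 3, -9, 5, -2.
  1·m_0 + 4·m_1 + 1·m_2 = 6(Δ_1 - Δ_0) = -72
  1·m_1 + 4·m_2 + 1·m_3 = 6(Δ_2 - Δ_1) = 84
  1·m_2 + 4·m_3 + 1·m_4 = 6(Δ_3 - Δ_2) = -42
Clamped end conditions give two more equations: 2h_0·m_0 + h_0·m_1 = 6(Δ_0 - s'(-1)) = -6 and h_3·m_3 + 2h_3·m_4 = 6(s'(3) - Δ_3) = 30.
Forward elimination and back-substitution give m_0 = 83/7, m_1 = -208/7, m_2 = 35, m_3 = -184/7, m_4 = 197/7.
On [2, 3], with s_3(t) = a_3 + b_3·(t - 2) + c_3·(t - 2)² + d_3·(t - 2)³: c_3 = m_3/2 = -92/7, d_3 = (m_4 - m_3)/(6h_3) = 127/14, b_3 = Δ_3 - h_3(2m_3 + m_4)/6 = 29/14.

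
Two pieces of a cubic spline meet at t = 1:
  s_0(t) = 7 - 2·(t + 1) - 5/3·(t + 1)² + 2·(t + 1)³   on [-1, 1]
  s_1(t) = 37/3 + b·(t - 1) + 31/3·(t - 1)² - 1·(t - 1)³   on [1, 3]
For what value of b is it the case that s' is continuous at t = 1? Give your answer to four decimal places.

s_0'(t) = -2 - 10/3·(t + 1) + 6·(t + 1)², so s_0'(1) = 46/3. On the right, s_1'(1) = b, so b = 46/3.

15.3333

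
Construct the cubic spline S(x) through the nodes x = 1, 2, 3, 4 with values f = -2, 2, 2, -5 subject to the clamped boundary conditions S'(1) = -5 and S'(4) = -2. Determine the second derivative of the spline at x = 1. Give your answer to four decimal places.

32.4000

Put M_i = S'' at the i-th knot. Here h = (1, 1, 1) and Δ = (4, 0, -7), so the interior equations h_(i-1)·M_(i-1) + 2(h_(i-1)+h_i)·M_i + h_i·M_(i+1) = 6(Δ_i − Δ_(i-1)) read
  1·M_0 + 4·M_1 + 1·M_2 = 6(Δ_1 - Δ_0) = -24
  1·M_1 + 4·M_2 + 1·M_3 = 6(Δ_2 - Δ_1) = -42
Clamped end conditions give two more equations: 2h_0·M_0 + h_0·M_1 = 6(Δ_0 - S'(1)) = 54 and h_2·M_2 + 2h_2·M_3 = 6(S'(4) - Δ_2) = 30.
Forward elimination and back-substitution give M_0 = 162/5, M_1 = -54/5, M_2 = -66/5, M_3 = 108/5.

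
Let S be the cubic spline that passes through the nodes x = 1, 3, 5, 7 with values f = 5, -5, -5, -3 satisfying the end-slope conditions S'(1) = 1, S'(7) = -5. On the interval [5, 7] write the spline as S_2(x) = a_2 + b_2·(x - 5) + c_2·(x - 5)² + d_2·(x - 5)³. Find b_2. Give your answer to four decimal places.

3.2000

Write m_i for S''(x_i). With h_i = 2, 2, 2 and divided differences Δ_i = -5, 0, 1, the continuity of S' gives the tridiagonal system
  2·m_0 + 8·m_1 + 2·m_2 = 6(Δ_1 - Δ_0) = 30
  2·m_1 + 8·m_2 + 2·m_3 = 6(Δ_2 - Δ_1) = 6
Clamped end conditions give two more equations: 2h_0·m_0 + h_0·m_1 = 6(Δ_0 - S'(1)) = -36 and h_2·m_2 + 2h_2·m_3 = 6(S'(7) - Δ_2) = -36.
Forward elimination and back-substitution give m_0 = -61/5, m_1 = 32/5, m_2 = 8/5, m_3 = -49/5.
On [5, 7], with S_2(x) = a_2 + b_2·(x - 5) + c_2·(x - 5)² + d_2·(x - 5)³: c_2 = m_2/2 = 4/5, d_2 = (m_3 - m_2)/(6h_2) = -19/20, b_2 = Δ_2 - h_2(2m_2 + m_3)/6 = 16/5.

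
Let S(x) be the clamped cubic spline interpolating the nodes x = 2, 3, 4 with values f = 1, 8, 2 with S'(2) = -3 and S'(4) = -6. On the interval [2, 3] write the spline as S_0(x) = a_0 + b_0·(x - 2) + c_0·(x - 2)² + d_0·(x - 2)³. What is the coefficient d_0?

With m_i denoting the second derivative at x_i, h_i = 1, 1, and Δ_i = (y_(i+1) − y_i)/h_i = 7, -6:
  1·m_0 + 4·m_1 + 1·m_2 = 6(Δ_1 - Δ_0) = -78
Clamped end conditions give two more equations: 2h_0·m_0 + h_0·m_1 = 6(Δ_0 - S'(2)) = 60 and h_1·m_1 + 2h_1·m_2 = 6(S'(4) - Δ_1) = 0.
Solving: m_0 = 48, m_1 = -36, m_2 = 18.
On [2, 3], with S_0(x) = a_0 + b_0·(x - 2) + c_0·(x - 2)² + d_0·(x - 2)³: c_0 = m_0/2 = 24, d_0 = (m_1 - m_0)/(6h_0) = -14, b_0 = Δ_0 - h_0(2m_0 + m_1)/6 = -3.

-14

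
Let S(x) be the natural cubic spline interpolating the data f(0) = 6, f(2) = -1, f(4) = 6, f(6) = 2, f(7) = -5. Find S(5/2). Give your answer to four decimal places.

0.0995

Write σ_i for S''(x_i). With h_i = 2, 2, 2, 1 and divided differences Δ_i = -7/2, 7/2, -2, -7, the continuity of S' gives the tridiagonal system
  2·σ_0 + 8·σ_1 + 2·σ_2 = 6(Δ_1 - Δ_0) = 42
  2·σ_1 + 8·σ_2 + 2·σ_3 = 6(Δ_2 - Δ_1) = -33
  2·σ_2 + 6·σ_3 + 1·σ_4 = 6(Δ_3 - Δ_2) = -30
Natural end conditions: σ_0 = σ_4 = 0.
Hence σ_0 = 0, σ_1 = 531/82, σ_2 = -201/41, σ_3 = -138/41, σ_4 = 0.
On [2, 4], S(x) = -1 + 67/82·(x - 2) + 531/164·(x - 2)² - 311/328·(x - 2)³.
With (x - 2) = 1/2: S(5/2) = 261/2624.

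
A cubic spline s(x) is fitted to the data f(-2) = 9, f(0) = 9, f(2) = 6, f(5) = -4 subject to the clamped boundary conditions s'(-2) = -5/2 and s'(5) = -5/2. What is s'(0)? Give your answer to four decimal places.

Write σ_i for s''(x_i). With h_i = 2, 2, 3 and divided differences Δ_i = 0, -3/2, -10/3, the continuity of s' gives the tridiagonal system
  2·σ_0 + 8·σ_1 + 2·σ_2 = 6(Δ_1 - Δ_0) = -9
  2·σ_1 + 10·σ_2 + 3·σ_3 = 6(Δ_2 - Δ_1) = -11
Clamped end conditions give two more equations: 2h_0·σ_0 + h_0·σ_1 = 6(Δ_0 - s'(-2)) = 15 and h_2·σ_2 + 2h_2·σ_3 = 6(s'(5) - Δ_2) = 5.
Forward elimination and back-substitution give σ_0 = 353/74, σ_1 = -151/74, σ_2 = -41/37, σ_3 = 154/111.
On [0, 2], s'(x) = b_1 + 2c_1·x + 3d_1·x² with b_1 = Δ_1 - h_1(2σ_1 + σ_2)/6 = 17/74, c_1 = σ_1/2 = -151/148, d_1 = (σ_2 - σ_1)/(6h_1) = 23/296. So s'(0) = 17/74.

0.2297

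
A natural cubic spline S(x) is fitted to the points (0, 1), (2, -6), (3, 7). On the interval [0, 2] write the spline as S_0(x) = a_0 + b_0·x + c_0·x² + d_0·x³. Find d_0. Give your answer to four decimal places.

1.3750

Write σ_i for S''(x_i). With h_i = 2, 1 and divided differences Δ_i = -7/2, 13, the continuity of S' gives the tridiagonal system
  2·σ_0 + 6·σ_1 + 1·σ_2 = 6(Δ_1 - Δ_0) = 99
Natural end conditions: σ_0 = σ_2 = 0.
Solving the tridiagonal system: σ_0 = 0, σ_1 = 33/2, σ_2 = 0.
On [0, 2], with S_0(x) = a_0 + b_0·x + c_0·x² + d_0·x³: c_0 = σ_0/2 = 0, d_0 = (σ_1 - σ_0)/(6h_0) = 11/8, b_0 = Δ_0 - h_0(2σ_0 + σ_1)/6 = -9.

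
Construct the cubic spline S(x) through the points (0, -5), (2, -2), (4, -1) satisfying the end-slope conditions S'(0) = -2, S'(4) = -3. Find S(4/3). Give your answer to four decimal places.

-3.8889

Write m_i for S''(x_i). With h_i = 2, 2 and divided differences Δ_i = 3/2, 1/2, the continuity of S' gives the tridiagonal system
  2·m_0 + 8·m_1 + 2·m_2 = 6(Δ_1 - Δ_0) = -6
Clamped end conditions give two more equations: 2h_0·m_0 + h_0·m_1 = 6(Δ_0 - S'(0)) = 21 and h_1·m_1 + 2h_1·m_2 = 6(S'(4) - Δ_1) = -21.
Hence m_0 = 23/4, m_1 = -1, m_2 = -19/4.
On [0, 2], S(x) = -5 - 2·x + 23/8·x² - 9/16·x³.
With x = 4/3: S(4/3) = -35/9.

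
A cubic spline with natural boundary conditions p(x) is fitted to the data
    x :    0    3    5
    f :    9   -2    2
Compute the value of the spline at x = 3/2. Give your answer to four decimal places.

Let m_i = p''(x_i). Step sizes h_i = 3, 2; slopes of the chords Δ_i = (y_(i+1) - y_i)/h_i = -11/3, 2.
  3·m_0 + 10·m_1 + 2·m_2 = 6(Δ_1 - Δ_0) = 34
Natural end conditions: m_0 = m_2 = 0.
Hence m_0 = 0, m_1 = 17/5, m_2 = 0.
On [0, 3], p(x) = 9 - 161/30·x + 0·x² + 17/90·x³.
With x = 3/2: p(3/2) = 127/80.

1.5875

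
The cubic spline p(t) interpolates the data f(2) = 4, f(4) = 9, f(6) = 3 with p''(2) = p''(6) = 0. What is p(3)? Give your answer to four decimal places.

Write σ_i for p''(x_i). With h_i = 2, 2 and divided differences Δ_i = 5/2, -3, the continuity of p' gives the tridiagonal system
  2·σ_0 + 8·σ_1 + 2·σ_2 = 6(Δ_1 - Δ_0) = -33
Natural end conditions: σ_0 = σ_2 = 0.
Solving the tridiagonal system: σ_0 = 0, σ_1 = -33/8, σ_2 = 0.
On [2, 4], p(t) = 4 + 31/8·(t - 2) + 0·(t - 2)² - 11/32·(t - 2)³.
With (t - 2) = 1: p(3) = 241/32.

7.5313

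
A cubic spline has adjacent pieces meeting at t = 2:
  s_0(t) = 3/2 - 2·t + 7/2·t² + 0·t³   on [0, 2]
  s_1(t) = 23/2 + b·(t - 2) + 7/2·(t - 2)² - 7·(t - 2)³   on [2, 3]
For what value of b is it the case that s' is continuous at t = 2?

s_0'(t) = -2 + 7·t + 0·t², so s_0'(2) = 12. On the right, s_1'(2) = b, so b = 12.

12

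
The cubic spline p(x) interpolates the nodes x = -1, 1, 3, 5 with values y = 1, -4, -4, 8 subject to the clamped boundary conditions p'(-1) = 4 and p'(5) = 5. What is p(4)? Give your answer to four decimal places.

With M_i denoting the second derivative at x_i, h_i = 2, 2, 2, and Δ_i = (y_(i+1) − y_i)/h_i = -5/2, 0, 6:
  2·M_0 + 8·M_1 + 2·M_2 = 6(Δ_1 - Δ_0) = 15
  2·M_1 + 8·M_2 + 2·M_3 = 6(Δ_2 - Δ_1) = 36
Clamped end conditions give two more equations: 2h_0·M_0 + h_0·M_1 = 6(Δ_0 - p'(-1)) = -39 and h_2·M_2 + 2h_2·M_3 = 6(p'(5) - Δ_2) = -6.
Forward elimination and back-substitution give M_0 = -347/30, M_1 = 109/30, M_2 = 68/15, M_3 = -113/30.
On [3, 5], p(x) = -4 + 127/30·(x - 3) + 34/15·(x - 3)² - 83/120·(x - 3)³.
With (x - 3) = 1: p(4) = 217/120.

1.8083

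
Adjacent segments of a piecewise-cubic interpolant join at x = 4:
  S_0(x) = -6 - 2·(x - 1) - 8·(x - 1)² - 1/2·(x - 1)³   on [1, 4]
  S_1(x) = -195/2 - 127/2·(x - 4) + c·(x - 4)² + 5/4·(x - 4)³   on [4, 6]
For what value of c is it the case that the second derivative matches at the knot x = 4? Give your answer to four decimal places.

-12.5000

S_0''(x) = -16 - 3·(x - 1), so S_0''(4) = -25. On the right, S_1''(4) = 2c, so c = -25/2.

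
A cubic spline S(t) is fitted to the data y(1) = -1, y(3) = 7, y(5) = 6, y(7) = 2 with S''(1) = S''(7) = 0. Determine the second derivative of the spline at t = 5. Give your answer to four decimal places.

-0.3000

Put M_i = S'' at the i-th knot. Here h = (2, 2, 2) and Δ = (4, -1/2, -2), so the interior equations h_(i-1)·M_(i-1) + 2(h_(i-1)+h_i)·M_i + h_i·M_(i+1) = 6(Δ_i − Δ_(i-1)) read
  2·M_0 + 8·M_1 + 2·M_2 = 6(Δ_1 - Δ_0) = -27
  2·M_1 + 8·M_2 + 2·M_3 = 6(Δ_2 - Δ_1) = -9
Natural end conditions: M_0 = M_3 = 0.
Solving: M_0 = 0, M_1 = -33/10, M_2 = -3/10, M_3 = 0.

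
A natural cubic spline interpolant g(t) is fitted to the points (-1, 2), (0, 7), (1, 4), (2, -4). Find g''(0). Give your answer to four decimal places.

-10.8000

Put m_i = g'' at the i-th knot. Here h = (1, 1, 1) and Δ = (5, -3, -8), so the interior equations h_(i-1)·m_(i-1) + 2(h_(i-1)+h_i)·m_i + h_i·m_(i+1) = 6(Δ_i − Δ_(i-1)) read
  1·m_0 + 4·m_1 + 1·m_2 = 6(Δ_1 - Δ_0) = -48
  1·m_1 + 4·m_2 + 1·m_3 = 6(Δ_2 - Δ_1) = -30
Natural end conditions: m_0 = m_3 = 0.
Solving: m_0 = 0, m_1 = -54/5, m_2 = -24/5, m_3 = 0.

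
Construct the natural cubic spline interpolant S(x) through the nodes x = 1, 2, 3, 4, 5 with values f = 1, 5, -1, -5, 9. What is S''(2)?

Put M_i = S'' at the i-th knot. Here h = (1, 1, 1, 1) and Δ = (4, -6, -4, 14), so the interior equations h_(i-1)·M_(i-1) + 2(h_(i-1)+h_i)·M_i + h_i·M_(i+1) = 6(Δ_i − Δ_(i-1)) read
  1·M_0 + 4·M_1 + 1·M_2 = 6(Δ_1 - Δ_0) = -60
  1·M_1 + 4·M_2 + 1·M_3 = 6(Δ_2 - Δ_1) = 12
  1·M_2 + 4·M_3 + 1·M_4 = 6(Δ_3 - Δ_2) = 108
Natural end conditions: M_0 = M_4 = 0.
Forward elimination and back-substitution give M_0 = 0, M_1 = -15, M_2 = 0, M_3 = 27, M_4 = 0.

-15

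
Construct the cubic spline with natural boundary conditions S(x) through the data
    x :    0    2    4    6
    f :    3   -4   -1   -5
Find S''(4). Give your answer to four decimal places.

-3.8000

Put M_i = S'' at the i-th knot. Here h = (2, 2, 2) and Δ = (-7/2, 3/2, -2), so the interior equations h_(i-1)·M_(i-1) + 2(h_(i-1)+h_i)·M_i + h_i·M_(i+1) = 6(Δ_i − Δ_(i-1)) read
  2·M_0 + 8·M_1 + 2·M_2 = 6(Δ_1 - Δ_0) = 30
  2·M_1 + 8·M_2 + 2·M_3 = 6(Δ_2 - Δ_1) = -21
Natural end conditions: M_0 = M_3 = 0.
Solving: M_0 = 0, M_1 = 47/10, M_2 = -19/5, M_3 = 0.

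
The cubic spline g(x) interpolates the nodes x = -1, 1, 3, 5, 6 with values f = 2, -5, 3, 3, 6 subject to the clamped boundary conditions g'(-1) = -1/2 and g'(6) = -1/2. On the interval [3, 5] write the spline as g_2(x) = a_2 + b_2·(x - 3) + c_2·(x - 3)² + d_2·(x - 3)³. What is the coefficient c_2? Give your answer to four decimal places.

With M_i denoting the second derivative at x_i, h_i = 2, 2, 2, 1, and Δ_i = (y_(i+1) − y_i)/h_i = -7/2, 4, 0, 3:
  2·M_0 + 8·M_1 + 2·M_2 = 6(Δ_1 - Δ_0) = 45
  2·M_1 + 8·M_2 + 2·M_3 = 6(Δ_2 - Δ_1) = -24
  2·M_2 + 6·M_3 + 1·M_4 = 6(Δ_3 - Δ_2) = 18
Clamped end conditions give two more equations: 2h_0·M_0 + h_0·M_1 = 6(Δ_0 - g'(-1)) = -18 and h_3·M_3 + 2h_3·M_4 = 6(g'(6) - Δ_3) = -21.
Hence M_0 = -405/43, M_1 = 423/43, M_2 = -639/86, M_3 = 339/43, M_4 = -621/43.
On [3, 5], with g_2(x) = a_2 + b_2·(x - 3) + c_2·(x - 3)² + d_2·(x - 3)³: c_2 = M_2/2 = -639/172, d_2 = (M_3 - M_2)/(6h_2) = 439/344, b_2 = Δ_2 - h_2(2M_2 + M_3)/6 = 100/43.

-3.7151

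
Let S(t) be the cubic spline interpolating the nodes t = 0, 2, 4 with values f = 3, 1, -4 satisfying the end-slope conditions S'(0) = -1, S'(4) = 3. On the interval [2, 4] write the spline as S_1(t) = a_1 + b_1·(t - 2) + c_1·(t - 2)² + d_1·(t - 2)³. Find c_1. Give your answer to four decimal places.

-2.1250

Write M_i for S''(x_i). With h_i = 2, 2 and divided differences Δ_i = -1, -5/2, the continuity of S' gives the tridiagonal system
  2·M_0 + 8·M_1 + 2·M_2 = 6(Δ_1 - Δ_0) = -9
Clamped end conditions give two more equations: 2h_0·M_0 + h_0·M_1 = 6(Δ_0 - S'(0)) = 0 and h_1·M_1 + 2h_1·M_2 = 6(S'(4) - Δ_1) = 33.
Solving: M_0 = 17/8, M_1 = -17/4, M_2 = 83/8.
On [2, 4], with S_1(t) = a_1 + b_1·(t - 2) + c_1·(t - 2)² + d_1·(t - 2)³: c_1 = M_1/2 = -17/8, d_1 = (M_2 - M_1)/(6h_1) = 39/32, b_1 = Δ_1 - h_1(2M_1 + M_2)/6 = -25/8.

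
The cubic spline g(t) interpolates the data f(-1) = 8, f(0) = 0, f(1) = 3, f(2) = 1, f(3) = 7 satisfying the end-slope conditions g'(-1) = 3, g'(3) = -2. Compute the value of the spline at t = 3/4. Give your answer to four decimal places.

2.1462

Put M_i = g'' at the i-th knot. Here h = (1, 1, 1, 1) and Δ = (-8, 3, -2, 6), so the interior equations h_(i-1)·M_(i-1) + 2(h_(i-1)+h_i)·M_i + h_i·M_(i+1) = 6(Δ_i − Δ_(i-1)) read
  1·M_0 + 4·M_1 + 1·M_2 = 6(Δ_1 - Δ_0) = 66
  1·M_1 + 4·M_2 + 1·M_3 = 6(Δ_2 - Δ_1) = -30
  1·M_2 + 4·M_3 + 1·M_4 = 6(Δ_3 - Δ_2) = 48
Clamped end conditions give two more equations: 2h_0·M_0 + h_0·M_1 = 6(Δ_0 - g'(-1)) = -66 and h_3·M_3 + 2h_3·M_4 = 6(g'(3) - Δ_3) = -48.
Solving the tridiagonal system: M_0 = -353/7, M_1 = 244/7, M_2 = -23, M_3 = 190/7, M_4 = -263/7.
On [0, 1], g(t) = 0 - 67/14·t + 122/7·t² - 135/14·t³.
With t = 3/4: g(3/4) = 1923/896.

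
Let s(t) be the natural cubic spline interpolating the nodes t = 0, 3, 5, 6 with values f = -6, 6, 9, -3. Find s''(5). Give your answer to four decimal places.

Let M_i = s''(x_i). Step sizes h_i = 3, 2, 1; slopes of the chords Δ_i = (y_(i+1) - y_i)/h_i = 4, 3/2, -12.
  3·M_0 + 10·M_1 + 2·M_2 = 6(Δ_1 - Δ_0) = -15
  2·M_1 + 6·M_2 + 1·M_3 = 6(Δ_2 - Δ_1) = -81
Natural end conditions: M_0 = M_3 = 0.
Solving the tridiagonal system: M_0 = 0, M_1 = 9/7, M_2 = -195/14, M_3 = 0.

-13.9286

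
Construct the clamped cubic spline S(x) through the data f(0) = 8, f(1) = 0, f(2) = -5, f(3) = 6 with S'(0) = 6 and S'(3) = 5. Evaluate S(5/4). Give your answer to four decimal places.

-2.8938

Write M_i for S''(x_i). With h_i = 1, 1, 1 and divided differences Δ_i = -8, -5, 11, the continuity of S' gives the tridiagonal system
  1·M_0 + 4·M_1 + 1·M_2 = 6(Δ_1 - Δ_0) = 18
  1·M_1 + 4·M_2 + 1·M_3 = 6(Δ_2 - Δ_1) = 96
Clamped end conditions give two more equations: 2h_0·M_0 + h_0·M_1 = 6(Δ_0 - S'(0)) = -84 and h_2·M_2 + 2h_2·M_3 = 6(S'(3) - Δ_2) = -36.
Forward elimination and back-substitution give M_0 = -694/15, M_1 = 128/15, M_2 = 452/15, M_3 = -496/15.
On [1, 2], S(x) = 0 - 193/15·(x - 1) + 64/15·(x - 1)² + 18/5·(x - 1)³.
With (x - 1) = 1/4: S(5/4) = -463/160.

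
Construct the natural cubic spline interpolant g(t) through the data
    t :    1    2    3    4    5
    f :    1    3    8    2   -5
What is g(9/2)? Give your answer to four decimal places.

Write M_i for g''(x_i). With h_i = 1, 1, 1, 1 and divided differences Δ_i = 2, 5, -6, -7, the continuity of g' gives the tridiagonal system
  1·M_0 + 4·M_1 + 1·M_2 = 6(Δ_1 - Δ_0) = 18
  1·M_1 + 4·M_2 + 1·M_3 = 6(Δ_2 - Δ_1) = -66
  1·M_2 + 4·M_3 + 1·M_4 = 6(Δ_3 - Δ_2) = -6
Natural end conditions: M_0 = M_4 = 0.
Solving the tridiagonal system: M_0 = 0, M_1 = 66/7, M_2 = -138/7, M_3 = 24/7, M_4 = 0.
On [4, 5], g(t) = 2 - 57/7·(t - 4) + 12/7·(t - 4)² - 4/7·(t - 4)³.
With (t - 4) = 1/2: g(9/2) = -12/7.

-1.7143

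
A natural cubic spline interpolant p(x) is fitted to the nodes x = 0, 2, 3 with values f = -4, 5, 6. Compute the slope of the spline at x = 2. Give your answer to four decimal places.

2.1667

Let σ_i = p''(x_i). Step sizes h_i = 2, 1; slopes of the chords Δ_i = (y_(i+1) - y_i)/h_i = 9/2, 1.
  2·σ_0 + 6·σ_1 + 1·σ_2 = 6(Δ_1 - Δ_0) = -21
Natural end conditions: σ_0 = σ_2 = 0.
Forward elimination and back-substitution give σ_0 = 0, σ_1 = -7/2, σ_2 = 0.
On [2, 3], p'(x) = b_1 + 2c_1·(x - 2) + 3d_1·(x - 2)² with b_1 = Δ_1 - h_1(2σ_1 + σ_2)/6 = 13/6, c_1 = σ_1/2 = -7/4, d_1 = (σ_2 - σ_1)/(6h_1) = 7/12. So p'(2) = 13/6.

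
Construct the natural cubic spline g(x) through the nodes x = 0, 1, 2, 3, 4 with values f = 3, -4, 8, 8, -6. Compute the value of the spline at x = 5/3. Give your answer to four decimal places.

3.7143

Write m_i for g''(x_i). With h_i = 1, 1, 1, 1 and divided differences Δ_i = -7, 12, 0, -14, the continuity of g' gives the tridiagonal system
  1·m_0 + 4·m_1 + 1·m_2 = 6(Δ_1 - Δ_0) = 114
  1·m_1 + 4·m_2 + 1·m_3 = 6(Δ_2 - Δ_1) = -72
  1·m_2 + 4·m_3 + 1·m_4 = 6(Δ_3 - Δ_2) = -84
Natural end conditions: m_0 = m_4 = 0.
Solving the tridiagonal system: m_0 = 0, m_1 = 957/28, m_2 = -159/7, m_3 = -429/28, m_4 = 0.
On [1, 2], g(x) = -4 + 123/28·(x - 1) + 957/56·(x - 1)² - 531/56·(x - 1)³.
With (x - 1) = 2/3: g(5/3) = 26/7.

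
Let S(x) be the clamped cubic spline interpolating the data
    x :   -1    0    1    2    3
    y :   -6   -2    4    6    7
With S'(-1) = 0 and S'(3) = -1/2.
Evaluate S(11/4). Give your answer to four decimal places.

Write σ_i for S''(x_i). With h_i = 1, 1, 1, 1 and divided differences Δ_i = 4, 6, 2, 1, the continuity of S' gives the tridiagonal system
  1·σ_0 + 4·σ_1 + 1·σ_2 = 6(Δ_1 - Δ_0) = 12
  1·σ_1 + 4·σ_2 + 1·σ_3 = 6(Δ_2 - Δ_1) = -24
  1·σ_2 + 4·σ_3 + 1·σ_4 = 6(Δ_3 - Δ_2) = -6
Clamped end conditions give two more equations: 2h_0·σ_0 + h_0·σ_1 = 6(Δ_0 - S'(-1)) = 24 and h_3·σ_3 + 2h_3·σ_4 = 6(S'(3) - Δ_3) = -9.
Solving: σ_0 = 617/56, σ_1 = 55/28, σ_2 = -55/8, σ_3 = 43/28, σ_4 = -295/56.
On [2, 3], S(x) = 6 + 153/112·(x - 2) + 43/56·(x - 2)² - 127/112·(x - 2)³.
With (x - 2) = 3/4: S(11/4) = 50019/7168.

6.9781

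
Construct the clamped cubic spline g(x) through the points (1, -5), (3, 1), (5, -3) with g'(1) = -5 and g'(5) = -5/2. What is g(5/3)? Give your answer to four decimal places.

-5.3148

With m_i denoting the second derivative at x_i, h_i = 2, 2, and Δ_i = (y_(i+1) − y_i)/h_i = 3, -2:
  2·m_0 + 8·m_1 + 2·m_2 = 6(Δ_1 - Δ_0) = -30
Clamped end conditions give two more equations: 2h_0·m_0 + h_0·m_1 = 6(Δ_0 - g'(1)) = 48 and h_1·m_1 + 2h_1·m_2 = 6(g'(5) - Δ_1) = -3.
Forward elimination and back-substitution give m_0 = 131/8, m_1 = -35/4, m_2 = 29/8.
On [1, 3], g(x) = -5 - 5·(x - 1) + 131/16·(x - 1)² - 67/32·(x - 1)³.
With (x - 1) = 2/3: g(5/3) = -287/54.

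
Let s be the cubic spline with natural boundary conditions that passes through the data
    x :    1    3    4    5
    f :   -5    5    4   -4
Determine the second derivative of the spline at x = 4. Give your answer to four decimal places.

-9.3913

With M_i denoting the second derivative at x_i, h_i = 2, 1, 1, and Δ_i = (y_(i+1) − y_i)/h_i = 5, -1, -8:
  2·M_0 + 6·M_1 + 1·M_2 = 6(Δ_1 - Δ_0) = -36
  1·M_1 + 4·M_2 + 1·M_3 = 6(Δ_2 - Δ_1) = -42
Natural end conditions: M_0 = M_3 = 0.
Hence M_0 = 0, M_1 = -102/23, M_2 = -216/23, M_3 = 0.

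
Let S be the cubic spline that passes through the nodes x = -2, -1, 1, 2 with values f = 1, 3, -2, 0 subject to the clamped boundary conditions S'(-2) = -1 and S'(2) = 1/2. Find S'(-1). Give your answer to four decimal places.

1.0143

Write M_i for S''(x_i). With h_i = 1, 2, 1 and divided differences Δ_i = 2, -5/2, 2, the continuity of S' gives the tridiagonal system
  1·M_0 + 6·M_1 + 2·M_2 = 6(Δ_1 - Δ_0) = -27
  2·M_1 + 6·M_2 + 1·M_3 = 6(Δ_2 - Δ_1) = 27
Clamped end conditions give two more equations: 2h_0·M_0 + h_0·M_1 = 6(Δ_0 - S'(-2)) = 18 and h_2·M_2 + 2h_2·M_3 = 6(S'(2) - Δ_2) = -9.
Solving the tridiagonal system: M_0 = 489/35, M_1 = -348/35, M_2 = 327/35, M_3 = -321/35.
On [-1, 1], S'(x) = b_1 + 2c_1·(x + 1) + 3d_1·(x + 1)² with b_1 = Δ_1 - h_1(2M_1 + M_2)/6 = 71/70, c_1 = M_1/2 = -174/35, d_1 = (M_2 - M_1)/(6h_1) = 45/28. So S'(-1) = 71/70.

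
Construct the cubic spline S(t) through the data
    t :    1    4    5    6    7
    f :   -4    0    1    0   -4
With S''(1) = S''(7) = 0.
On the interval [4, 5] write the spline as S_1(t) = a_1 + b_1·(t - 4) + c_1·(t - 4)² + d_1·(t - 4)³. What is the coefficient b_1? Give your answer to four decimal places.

1.3333

Put σ_i = S'' at the i-th knot. Here h = (3, 1, 1, 1) and Δ = (4/3, 1, -1, -4), so the interior equations h_(i-1)·σ_(i-1) + 2(h_(i-1)+h_i)·σ_i + h_i·σ_(i+1) = 6(Δ_i − Δ_(i-1)) read
  3·σ_0 + 8·σ_1 + 1·σ_2 = 6(Δ_1 - Δ_0) = -2
  1·σ_1 + 4·σ_2 + 1·σ_3 = 6(Δ_2 - Δ_1) = -12
  1·σ_2 + 4·σ_3 + 1·σ_4 = 6(Δ_3 - Δ_2) = -18
Natural end conditions: σ_0 = σ_4 = 0.
Solving: σ_0 = 0, σ_1 = 0, σ_2 = -2, σ_3 = -4, σ_4 = 0.
On [4, 5], with S_1(t) = a_1 + b_1·(t - 4) + c_1·(t - 4)² + d_1·(t - 4)³: c_1 = σ_1/2 = 0, d_1 = (σ_2 - σ_1)/(6h_1) = -1/3, b_1 = Δ_1 - h_1(2σ_1 + σ_2)/6 = 4/3.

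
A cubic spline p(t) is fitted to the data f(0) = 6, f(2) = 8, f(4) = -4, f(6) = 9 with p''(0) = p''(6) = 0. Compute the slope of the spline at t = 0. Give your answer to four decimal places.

Put σ_i = p'' at the i-th knot. Here h = (2, 2, 2) and Δ = (1, -6, 13/2), so the interior equations h_(i-1)·σ_(i-1) + 2(h_(i-1)+h_i)·σ_i + h_i·σ_(i+1) = 6(Δ_i − Δ_(i-1)) read
  2·σ_0 + 8·σ_1 + 2·σ_2 = 6(Δ_1 - Δ_0) = -42
  2·σ_1 + 8·σ_2 + 2·σ_3 = 6(Δ_2 - Δ_1) = 75
Natural end conditions: σ_0 = σ_3 = 0.
Hence σ_0 = 0, σ_1 = -81/10, σ_2 = 57/5, σ_3 = 0.
On [0, 2], p'(t) = b_0 + 2c_0·t + 3d_0·t² with b_0 = Δ_0 - h_0(2σ_0 + σ_1)/6 = 37/10, c_0 = σ_0/2 = 0, d_0 = (σ_1 - σ_0)/(6h_0) = -27/40. So p'(0) = 37/10.

3.7000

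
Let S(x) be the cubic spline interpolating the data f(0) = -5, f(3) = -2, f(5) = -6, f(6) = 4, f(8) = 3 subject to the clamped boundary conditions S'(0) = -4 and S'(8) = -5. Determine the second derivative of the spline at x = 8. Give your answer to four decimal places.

-0.1175

Write m_i for S''(x_i). With h_i = 3, 2, 1, 2 and divided differences Δ_i = 1, -2, 10, -1/2, the continuity of S' gives the tridiagonal system
  3·m_0 + 10·m_1 + 2·m_2 = 6(Δ_1 - Δ_0) = -18
  2·m_1 + 6·m_2 + 1·m_3 = 6(Δ_2 - Δ_1) = 72
  1·m_2 + 6·m_3 + 2·m_4 = 6(Δ_3 - Δ_2) = -63
Clamped end conditions give two more equations: 2h_0·m_0 + h_0·m_1 = 6(Δ_0 - S'(0)) = 30 and h_3·m_3 + 2h_3·m_4 = 6(S'(8) - Δ_3) = -27.
Forward elimination and back-substitution give m_0 = 1347/151, m_1 = -1184/151, m_2 = 5081/302, m_3 = -2003/151, m_4 = -71/604.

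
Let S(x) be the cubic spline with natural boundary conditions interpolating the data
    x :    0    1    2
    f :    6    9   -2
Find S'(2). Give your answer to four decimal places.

Let M_i = S''(x_i). Step sizes h_i = 1, 1; slopes of the chords Δ_i = (y_(i+1) - y_i)/h_i = 3, -11.
  1·M_0 + 4·M_1 + 1·M_2 = 6(Δ_1 - Δ_0) = -84
Natural end conditions: M_0 = M_2 = 0.
Solving: M_0 = 0, M_1 = -21, M_2 = 0.
On [1, 2], S'(x) = b_1 + 2c_1·(x - 1) + 3d_1·(x - 1)² with b_1 = Δ_1 - h_1(2M_1 + M_2)/6 = -4, c_1 = M_1/2 = -21/2, d_1 = (M_2 - M_1)/(6h_1) = 7/2. So S'(2) = -29/2.

-14.5000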